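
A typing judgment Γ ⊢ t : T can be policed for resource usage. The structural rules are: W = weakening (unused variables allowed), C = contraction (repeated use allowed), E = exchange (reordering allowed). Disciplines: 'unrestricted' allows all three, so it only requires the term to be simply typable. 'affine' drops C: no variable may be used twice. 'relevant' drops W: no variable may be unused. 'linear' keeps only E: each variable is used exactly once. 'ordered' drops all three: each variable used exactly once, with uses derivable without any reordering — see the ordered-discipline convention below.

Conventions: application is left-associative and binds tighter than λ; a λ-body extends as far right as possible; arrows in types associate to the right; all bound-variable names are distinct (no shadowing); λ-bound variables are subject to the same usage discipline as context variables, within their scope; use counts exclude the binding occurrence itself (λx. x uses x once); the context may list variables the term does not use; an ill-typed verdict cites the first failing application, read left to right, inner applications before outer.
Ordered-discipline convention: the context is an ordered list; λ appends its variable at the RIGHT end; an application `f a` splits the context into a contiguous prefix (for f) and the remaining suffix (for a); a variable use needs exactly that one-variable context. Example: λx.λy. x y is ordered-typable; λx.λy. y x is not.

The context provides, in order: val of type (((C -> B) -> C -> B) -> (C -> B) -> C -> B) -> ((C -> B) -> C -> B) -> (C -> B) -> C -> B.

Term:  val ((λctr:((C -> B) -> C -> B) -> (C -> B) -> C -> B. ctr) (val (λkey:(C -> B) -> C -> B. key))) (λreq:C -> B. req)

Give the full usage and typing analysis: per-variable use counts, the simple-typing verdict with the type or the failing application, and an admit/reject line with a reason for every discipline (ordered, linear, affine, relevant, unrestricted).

counts: val: 2×, ctr (bound): 1×, key (bound): 1×, req (bound): 1×
use order (left to right): val, ctr, val, key, req
typing: well-typed at (C -> B) -> C -> B
ordered: ✗, val ×2 used more than once (contraction)
linear: ✗, val ×2 used more than once (contraction)
affine: ✗, val ×2 used more than once (contraction)
relevant: ✓, at least one use each (val, ctr, key, req)
unrestricted: ✓, type-checks ((C -> B) -> C -> B) and nothing is barred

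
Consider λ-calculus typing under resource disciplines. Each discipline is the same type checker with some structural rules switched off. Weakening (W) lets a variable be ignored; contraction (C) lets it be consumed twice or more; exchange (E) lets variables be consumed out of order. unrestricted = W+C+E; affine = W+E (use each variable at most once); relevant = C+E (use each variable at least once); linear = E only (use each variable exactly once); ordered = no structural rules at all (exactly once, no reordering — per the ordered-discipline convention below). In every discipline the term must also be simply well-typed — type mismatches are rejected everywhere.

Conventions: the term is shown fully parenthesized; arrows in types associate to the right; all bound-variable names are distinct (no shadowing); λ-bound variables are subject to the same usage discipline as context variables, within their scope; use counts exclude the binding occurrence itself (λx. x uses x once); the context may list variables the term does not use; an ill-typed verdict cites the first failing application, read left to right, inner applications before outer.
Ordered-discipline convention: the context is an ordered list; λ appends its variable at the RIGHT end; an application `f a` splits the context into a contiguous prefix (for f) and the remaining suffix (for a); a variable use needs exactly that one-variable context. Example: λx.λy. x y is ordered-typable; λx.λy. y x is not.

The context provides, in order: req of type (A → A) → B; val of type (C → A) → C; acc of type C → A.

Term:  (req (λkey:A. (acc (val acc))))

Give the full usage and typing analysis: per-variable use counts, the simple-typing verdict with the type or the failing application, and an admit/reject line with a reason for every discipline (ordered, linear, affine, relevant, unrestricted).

use counts: req ×1, val ×1, acc ×2, key (bound) ×0
uses in reading order: req, acc, val, acc
typing: ✓ — B
ordered: ✗ — uses contraction: acc ×2; key never used (weakening)
linear: ✗ — uses contraction: acc ×2; key never used (weakening)
affine: ✗ — uses contraction: acc ×2
relevant: ✗ — key never used (weakening)
unrestricted: ✓ — type-checks (B) and nothing is barred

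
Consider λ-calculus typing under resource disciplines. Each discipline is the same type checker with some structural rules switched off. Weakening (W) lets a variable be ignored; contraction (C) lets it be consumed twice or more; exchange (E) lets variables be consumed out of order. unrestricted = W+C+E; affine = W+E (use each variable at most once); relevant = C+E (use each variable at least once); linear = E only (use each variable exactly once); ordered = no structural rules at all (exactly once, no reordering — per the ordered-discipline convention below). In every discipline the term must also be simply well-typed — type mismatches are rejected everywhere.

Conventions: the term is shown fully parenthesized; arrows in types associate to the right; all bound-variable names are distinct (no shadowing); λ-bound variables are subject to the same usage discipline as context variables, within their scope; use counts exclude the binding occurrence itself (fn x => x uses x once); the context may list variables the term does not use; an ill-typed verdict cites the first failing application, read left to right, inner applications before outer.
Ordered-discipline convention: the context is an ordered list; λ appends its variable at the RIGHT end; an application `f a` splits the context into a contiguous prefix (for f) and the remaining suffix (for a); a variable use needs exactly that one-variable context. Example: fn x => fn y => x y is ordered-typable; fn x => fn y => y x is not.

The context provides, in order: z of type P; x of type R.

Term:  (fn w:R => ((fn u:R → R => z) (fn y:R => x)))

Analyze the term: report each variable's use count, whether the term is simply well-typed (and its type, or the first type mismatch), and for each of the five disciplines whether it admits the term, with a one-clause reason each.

use counts: z=1; x=1; w [bound]=0; u [bound]=0; y [bound]=0
order of uses: z, x
typing: the term checks, with type R → P
ordered: ✗ — needs weakening: w, u, y unused
linear: ✗ — needs weakening: w, u, y unused
affine: ✓ — none of z, x, w, u, y used more than once
relevant: ✗ — needs weakening: w, u, y unused
unrestricted: ✓ — simply typable at R → P; W, C, E all held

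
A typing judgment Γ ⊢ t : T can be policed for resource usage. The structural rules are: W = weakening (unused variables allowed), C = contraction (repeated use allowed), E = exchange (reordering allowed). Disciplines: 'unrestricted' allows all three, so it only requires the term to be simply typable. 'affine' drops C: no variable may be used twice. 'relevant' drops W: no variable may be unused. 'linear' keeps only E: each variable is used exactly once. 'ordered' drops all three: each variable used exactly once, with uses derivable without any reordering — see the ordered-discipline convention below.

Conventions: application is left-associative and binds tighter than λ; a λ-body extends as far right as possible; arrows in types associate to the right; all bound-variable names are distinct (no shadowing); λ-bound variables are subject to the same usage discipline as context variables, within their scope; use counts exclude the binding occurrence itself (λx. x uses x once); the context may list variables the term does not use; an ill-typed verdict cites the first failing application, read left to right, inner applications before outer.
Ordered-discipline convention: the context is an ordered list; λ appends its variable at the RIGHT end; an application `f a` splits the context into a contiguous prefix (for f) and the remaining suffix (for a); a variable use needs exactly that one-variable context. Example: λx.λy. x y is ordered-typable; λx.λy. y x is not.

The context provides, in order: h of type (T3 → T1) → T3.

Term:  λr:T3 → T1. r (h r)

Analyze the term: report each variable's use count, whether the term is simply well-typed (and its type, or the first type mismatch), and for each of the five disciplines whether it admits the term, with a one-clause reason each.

counts: h: 1; r (λ-bound): 2
uses in reading order: r, h, r
typing: ✓ — (T3 → T1) → T1
ordered: ✗ — uses contraction: r ×2
linear: ✗ — uses contraction: r ×2
affine: ✗ — uses contraction: r ×2
relevant: ✓ — at least one use each (h, r)
unrestricted: ✓ — simply typable at (T3 → T1) → T1; W, C, E all held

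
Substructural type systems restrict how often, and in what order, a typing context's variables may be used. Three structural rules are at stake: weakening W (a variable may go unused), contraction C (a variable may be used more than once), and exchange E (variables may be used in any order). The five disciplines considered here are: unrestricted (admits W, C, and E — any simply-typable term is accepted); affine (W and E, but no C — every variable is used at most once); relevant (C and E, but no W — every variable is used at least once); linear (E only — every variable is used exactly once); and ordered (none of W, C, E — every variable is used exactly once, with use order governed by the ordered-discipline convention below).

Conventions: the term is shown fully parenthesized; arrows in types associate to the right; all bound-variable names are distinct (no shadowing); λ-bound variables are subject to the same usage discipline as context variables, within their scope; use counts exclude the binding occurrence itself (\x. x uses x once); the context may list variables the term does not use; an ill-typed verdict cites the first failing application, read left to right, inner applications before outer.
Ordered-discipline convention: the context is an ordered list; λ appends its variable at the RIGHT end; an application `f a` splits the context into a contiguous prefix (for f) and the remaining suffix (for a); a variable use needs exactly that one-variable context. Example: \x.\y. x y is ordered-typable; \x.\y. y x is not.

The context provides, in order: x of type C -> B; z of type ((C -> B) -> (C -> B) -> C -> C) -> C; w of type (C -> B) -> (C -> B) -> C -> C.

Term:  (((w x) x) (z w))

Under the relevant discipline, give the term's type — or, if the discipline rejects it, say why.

term : C
usage: x: 2×; z: 1×; w: 2×
left-to-right use order: w, x, x, z, w
typing: ✓ — C
per-discipline verdicts: ordered ✗, linear ✗, affine ✗, relevant ✓, unrestricted ✓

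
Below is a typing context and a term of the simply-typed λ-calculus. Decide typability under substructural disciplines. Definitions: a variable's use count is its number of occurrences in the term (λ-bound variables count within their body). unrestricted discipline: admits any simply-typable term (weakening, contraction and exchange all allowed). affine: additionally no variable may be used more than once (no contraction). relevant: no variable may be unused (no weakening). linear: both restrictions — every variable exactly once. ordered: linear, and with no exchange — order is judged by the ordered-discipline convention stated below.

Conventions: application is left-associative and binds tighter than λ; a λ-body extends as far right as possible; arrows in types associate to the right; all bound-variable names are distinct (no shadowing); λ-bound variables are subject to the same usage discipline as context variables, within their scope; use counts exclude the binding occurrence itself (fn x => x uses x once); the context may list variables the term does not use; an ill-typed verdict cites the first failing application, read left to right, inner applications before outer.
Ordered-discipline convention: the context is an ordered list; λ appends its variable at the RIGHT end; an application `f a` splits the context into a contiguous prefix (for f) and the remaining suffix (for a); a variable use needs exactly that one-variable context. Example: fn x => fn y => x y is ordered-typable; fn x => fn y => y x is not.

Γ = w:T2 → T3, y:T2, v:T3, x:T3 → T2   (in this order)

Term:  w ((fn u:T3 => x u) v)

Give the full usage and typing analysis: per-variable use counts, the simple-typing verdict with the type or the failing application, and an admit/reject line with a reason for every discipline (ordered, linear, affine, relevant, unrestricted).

use counts: w=1; y=0; v=1; x=1; u [bound]=1
order of uses: w, x, u, v
typing: well-typed — term : T3
ordered: ✗ — unused: y — weakening required
linear: ✗ — unused: y — weakening required
affine: ✓ — none of w, y, v, x, u used more than once
relevant: ✗ — unused: y — weakening required
unrestricted: ✓ — typability at T3 is all that's needed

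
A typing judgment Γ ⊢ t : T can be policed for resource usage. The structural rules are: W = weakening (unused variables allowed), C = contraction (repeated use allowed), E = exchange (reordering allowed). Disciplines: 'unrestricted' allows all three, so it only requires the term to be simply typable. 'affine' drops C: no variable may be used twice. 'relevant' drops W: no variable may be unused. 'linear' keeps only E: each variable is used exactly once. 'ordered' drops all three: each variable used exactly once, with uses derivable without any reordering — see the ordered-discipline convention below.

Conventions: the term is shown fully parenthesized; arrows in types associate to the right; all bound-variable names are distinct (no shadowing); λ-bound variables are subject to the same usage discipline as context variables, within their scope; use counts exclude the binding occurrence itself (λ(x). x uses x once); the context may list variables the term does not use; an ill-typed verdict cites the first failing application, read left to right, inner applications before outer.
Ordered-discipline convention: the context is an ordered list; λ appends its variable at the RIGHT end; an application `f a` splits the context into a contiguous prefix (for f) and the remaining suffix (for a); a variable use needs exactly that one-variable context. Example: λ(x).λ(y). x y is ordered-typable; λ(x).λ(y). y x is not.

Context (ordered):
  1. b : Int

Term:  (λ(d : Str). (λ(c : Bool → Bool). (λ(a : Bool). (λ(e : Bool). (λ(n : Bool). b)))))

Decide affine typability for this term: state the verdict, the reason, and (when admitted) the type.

yes — at most one use each (b, d, c, a, e, n); term : Str → (Bool → Bool) → Bool → Bool → Bool → Int
variable uses: b ×1; d (λ-bound) ×0; c (λ-bound) ×0; a (λ-bound) ×0; e (λ-bound) ×0; n (λ-bound) ×0
uses in reading order: b
typing: well-typed at Str → (Bool → Bool) → Bool → Bool → Bool → Int
across the five disciplines: ordered ✗ | linear ✗ | affine ✓ | relevant ✗ | unrestricted ✓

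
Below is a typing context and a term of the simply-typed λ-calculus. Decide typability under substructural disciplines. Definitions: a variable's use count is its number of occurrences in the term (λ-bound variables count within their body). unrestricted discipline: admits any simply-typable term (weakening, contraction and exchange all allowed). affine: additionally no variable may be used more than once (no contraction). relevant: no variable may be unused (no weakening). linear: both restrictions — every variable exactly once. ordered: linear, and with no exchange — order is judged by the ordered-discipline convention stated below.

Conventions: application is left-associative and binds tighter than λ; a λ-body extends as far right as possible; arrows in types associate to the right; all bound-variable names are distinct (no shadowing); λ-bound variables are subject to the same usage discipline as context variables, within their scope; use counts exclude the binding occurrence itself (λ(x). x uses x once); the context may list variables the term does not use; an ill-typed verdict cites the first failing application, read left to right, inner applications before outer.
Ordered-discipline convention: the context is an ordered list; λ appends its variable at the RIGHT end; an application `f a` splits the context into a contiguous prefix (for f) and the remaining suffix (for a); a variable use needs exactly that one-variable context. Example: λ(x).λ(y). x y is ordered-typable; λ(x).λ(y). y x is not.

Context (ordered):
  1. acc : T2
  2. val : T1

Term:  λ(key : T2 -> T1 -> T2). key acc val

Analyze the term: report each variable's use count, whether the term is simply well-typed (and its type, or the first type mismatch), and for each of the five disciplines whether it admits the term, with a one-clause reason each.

usage: acc: 1×; val: 1×; key (λ-bound): 1×
order of uses: key, acc, val
typing: well-typed — term : (T2 -> T1 -> T2) -> T2
ordered ✗ (no contiguous prefix/suffix split fits key, acc, val)
linear ✓ (each of acc, val, key used exactly once)
affine ✓ (at most one use each (acc, val, key))
relevant ✓ (at least one use each (acc, val, key))
unrestricted ✓ (well-typed at (T2 -> T1 -> T2) -> T2; no restrictions here)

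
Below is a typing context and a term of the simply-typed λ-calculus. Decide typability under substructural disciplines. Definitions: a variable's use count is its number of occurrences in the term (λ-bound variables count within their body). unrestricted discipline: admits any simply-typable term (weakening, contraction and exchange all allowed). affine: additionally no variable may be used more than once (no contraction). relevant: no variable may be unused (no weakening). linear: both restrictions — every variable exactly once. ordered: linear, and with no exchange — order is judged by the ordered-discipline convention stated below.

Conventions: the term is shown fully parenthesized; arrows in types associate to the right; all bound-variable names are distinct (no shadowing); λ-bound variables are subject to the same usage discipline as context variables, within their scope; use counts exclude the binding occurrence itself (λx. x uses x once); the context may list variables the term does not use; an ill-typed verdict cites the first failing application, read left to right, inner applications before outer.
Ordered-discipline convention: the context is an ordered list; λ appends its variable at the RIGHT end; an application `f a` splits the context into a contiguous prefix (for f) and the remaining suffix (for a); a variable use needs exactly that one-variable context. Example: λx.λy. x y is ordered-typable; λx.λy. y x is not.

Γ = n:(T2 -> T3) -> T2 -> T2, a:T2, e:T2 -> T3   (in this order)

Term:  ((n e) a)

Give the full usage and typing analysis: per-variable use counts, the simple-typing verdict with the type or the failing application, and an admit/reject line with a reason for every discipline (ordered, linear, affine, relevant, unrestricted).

usage: n=1; a=1; e=1
order of uses: n, e, a
typing: well-typed — term : T2
ordered ✗ (no ordered split (uses run n, e, a))
linear ✓ (single use per variable (n, a, e))
affine ✓ (none of n, a, e used more than once)
relevant ✓ (at least one use each (n, a, e))
unrestricted ✓ (type-checks (T2) and nothing is barred)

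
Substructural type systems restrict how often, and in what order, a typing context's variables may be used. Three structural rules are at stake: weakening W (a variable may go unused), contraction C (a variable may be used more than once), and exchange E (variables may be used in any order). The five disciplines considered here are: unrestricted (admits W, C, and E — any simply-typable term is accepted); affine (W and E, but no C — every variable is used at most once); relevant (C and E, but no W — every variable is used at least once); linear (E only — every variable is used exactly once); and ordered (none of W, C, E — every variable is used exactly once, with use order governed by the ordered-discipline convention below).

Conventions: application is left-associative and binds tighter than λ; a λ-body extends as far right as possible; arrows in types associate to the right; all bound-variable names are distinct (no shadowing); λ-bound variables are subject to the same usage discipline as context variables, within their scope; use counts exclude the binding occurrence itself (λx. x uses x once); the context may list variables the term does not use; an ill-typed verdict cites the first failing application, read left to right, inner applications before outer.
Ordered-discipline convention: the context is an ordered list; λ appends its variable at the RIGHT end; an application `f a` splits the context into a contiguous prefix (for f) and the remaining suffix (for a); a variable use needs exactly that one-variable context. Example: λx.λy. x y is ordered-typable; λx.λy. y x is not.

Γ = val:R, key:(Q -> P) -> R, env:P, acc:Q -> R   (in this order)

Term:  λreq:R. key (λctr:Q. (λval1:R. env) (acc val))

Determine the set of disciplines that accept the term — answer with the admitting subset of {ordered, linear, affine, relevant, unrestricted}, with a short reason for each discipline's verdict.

admitted by: none
counts: val=1, key=1, env=1, acc=1, req (λ-bound)=0, ctr (λ-bound)=0, val1 (λ-bound)=0
uses in reading order: key, env, acc, val
typing: ill-typed: argument of type R where Q is required
ordered: ✗ — fails simple typing
linear: ✗ — a type mismatch blocks all five
affine: ✗ — the type mismatch rejects it
relevant: ✗ — not simply typable
unrestricted: ✗ — fails simple typing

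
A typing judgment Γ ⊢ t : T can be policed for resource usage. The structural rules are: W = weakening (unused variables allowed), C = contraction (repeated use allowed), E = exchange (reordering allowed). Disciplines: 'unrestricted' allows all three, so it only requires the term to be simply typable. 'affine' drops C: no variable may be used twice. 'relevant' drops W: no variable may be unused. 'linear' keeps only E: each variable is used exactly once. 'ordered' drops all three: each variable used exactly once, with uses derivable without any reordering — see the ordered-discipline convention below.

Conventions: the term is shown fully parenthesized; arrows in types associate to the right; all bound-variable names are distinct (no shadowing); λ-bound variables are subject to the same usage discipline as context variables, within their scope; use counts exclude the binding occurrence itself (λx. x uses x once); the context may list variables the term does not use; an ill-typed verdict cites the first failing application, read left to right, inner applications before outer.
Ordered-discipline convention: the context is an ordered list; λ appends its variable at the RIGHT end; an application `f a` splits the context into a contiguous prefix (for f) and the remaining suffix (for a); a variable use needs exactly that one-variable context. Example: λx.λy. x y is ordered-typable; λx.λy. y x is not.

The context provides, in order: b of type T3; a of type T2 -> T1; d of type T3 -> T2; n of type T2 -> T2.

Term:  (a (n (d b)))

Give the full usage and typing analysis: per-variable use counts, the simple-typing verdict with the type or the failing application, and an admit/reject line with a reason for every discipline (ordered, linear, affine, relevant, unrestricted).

variable uses: b: 1, a: 1, d: 1, n: 1
uses in reading order: a, n, d, b
typing: the term checks, with type T1
ordered ✗ (no ordered split (uses run a, n, d, b))
linear ✓ (each of b, a, d, n used exactly once)
affine ✓ (b, a, d, n: no repeats, contraction unneeded)
relevant ✓ (b, a, d, n: all used, weakening unneeded)
unrestricted ✓ (well-typed at T1; no restrictions here)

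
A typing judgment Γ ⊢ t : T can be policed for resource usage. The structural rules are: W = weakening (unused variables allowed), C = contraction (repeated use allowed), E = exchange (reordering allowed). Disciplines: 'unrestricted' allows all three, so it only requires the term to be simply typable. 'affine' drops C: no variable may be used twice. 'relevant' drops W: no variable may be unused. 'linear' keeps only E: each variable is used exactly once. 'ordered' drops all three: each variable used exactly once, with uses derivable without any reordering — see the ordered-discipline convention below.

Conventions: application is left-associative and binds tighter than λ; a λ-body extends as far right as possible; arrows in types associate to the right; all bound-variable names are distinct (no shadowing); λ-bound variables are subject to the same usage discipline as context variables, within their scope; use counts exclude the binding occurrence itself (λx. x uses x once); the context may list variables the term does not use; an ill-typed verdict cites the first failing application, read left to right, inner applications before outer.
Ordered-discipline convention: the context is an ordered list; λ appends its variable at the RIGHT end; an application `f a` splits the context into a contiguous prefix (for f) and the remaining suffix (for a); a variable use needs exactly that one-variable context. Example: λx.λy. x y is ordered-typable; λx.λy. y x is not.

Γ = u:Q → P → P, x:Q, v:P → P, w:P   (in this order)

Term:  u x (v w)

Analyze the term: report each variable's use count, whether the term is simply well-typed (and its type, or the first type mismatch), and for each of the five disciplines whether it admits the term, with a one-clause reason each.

variable uses: u ×1; x ×1; v ×1; w ×1
order of uses: u, x, v, w
typing: well-typed — term : P
ordered: ✓ — single-use (u, x, v, w), ordered derivation ok
linear: ✓ — exactly-once usage across u, x, v, w
affine: ✓ — none of u, x, v, w used more than once
relevant: ✓ — u, x, v, w: all used, weakening unneeded
unrestricted: ✓ — simply typable at P; W, C, E all held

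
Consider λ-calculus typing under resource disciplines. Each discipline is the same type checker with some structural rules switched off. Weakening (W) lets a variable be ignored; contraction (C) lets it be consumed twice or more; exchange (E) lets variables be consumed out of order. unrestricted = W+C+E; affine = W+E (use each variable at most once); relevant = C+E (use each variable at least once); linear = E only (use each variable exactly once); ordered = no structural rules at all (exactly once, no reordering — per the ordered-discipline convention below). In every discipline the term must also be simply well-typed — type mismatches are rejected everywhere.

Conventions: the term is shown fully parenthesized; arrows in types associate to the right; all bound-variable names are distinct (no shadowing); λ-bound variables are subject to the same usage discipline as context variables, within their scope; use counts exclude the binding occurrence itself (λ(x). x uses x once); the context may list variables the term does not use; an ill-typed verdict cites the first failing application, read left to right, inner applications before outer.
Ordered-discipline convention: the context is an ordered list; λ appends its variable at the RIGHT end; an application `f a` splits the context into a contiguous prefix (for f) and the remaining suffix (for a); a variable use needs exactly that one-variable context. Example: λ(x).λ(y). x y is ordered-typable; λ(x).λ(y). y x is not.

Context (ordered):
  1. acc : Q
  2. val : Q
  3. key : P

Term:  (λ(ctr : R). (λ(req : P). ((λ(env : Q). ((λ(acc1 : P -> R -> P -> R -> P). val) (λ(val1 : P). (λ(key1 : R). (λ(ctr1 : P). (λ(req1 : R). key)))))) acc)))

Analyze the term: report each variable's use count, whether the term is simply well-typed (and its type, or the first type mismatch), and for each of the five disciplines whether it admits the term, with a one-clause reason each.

variable uses: acc ×1, val ×1, key ×1, ctr (λ-bound) ×0, req (λ-bound) ×0, env (λ-bound) ×0, acc1 (λ-bound) ×0, val1 (λ-bound) ×0, key1 (λ-bound) ×0, ctr1 (λ-bound) ×0, req1 (λ-bound) ×0
order of uses: val, key, acc
typing: the term checks, with type R -> P -> Q
ordered ✗ (needs weakening: ctr, req, env, acc1, val1, key1, ctr1, req1 unused)
linear ✗ (needs weakening: ctr, req, env, acc1, val1, key1, ctr1, req1 unused)
affine ✓ (none of acc, val, key, ctr, req, env, acc1, val1, key1, ctr1, req1 used more than once)
relevant ✗ (needs weakening: ctr, req, env, acc1, val1, key1, ctr1, req1 unused)
unrestricted ✓ (simply typable at R -> P -> Q; W, C, E all held)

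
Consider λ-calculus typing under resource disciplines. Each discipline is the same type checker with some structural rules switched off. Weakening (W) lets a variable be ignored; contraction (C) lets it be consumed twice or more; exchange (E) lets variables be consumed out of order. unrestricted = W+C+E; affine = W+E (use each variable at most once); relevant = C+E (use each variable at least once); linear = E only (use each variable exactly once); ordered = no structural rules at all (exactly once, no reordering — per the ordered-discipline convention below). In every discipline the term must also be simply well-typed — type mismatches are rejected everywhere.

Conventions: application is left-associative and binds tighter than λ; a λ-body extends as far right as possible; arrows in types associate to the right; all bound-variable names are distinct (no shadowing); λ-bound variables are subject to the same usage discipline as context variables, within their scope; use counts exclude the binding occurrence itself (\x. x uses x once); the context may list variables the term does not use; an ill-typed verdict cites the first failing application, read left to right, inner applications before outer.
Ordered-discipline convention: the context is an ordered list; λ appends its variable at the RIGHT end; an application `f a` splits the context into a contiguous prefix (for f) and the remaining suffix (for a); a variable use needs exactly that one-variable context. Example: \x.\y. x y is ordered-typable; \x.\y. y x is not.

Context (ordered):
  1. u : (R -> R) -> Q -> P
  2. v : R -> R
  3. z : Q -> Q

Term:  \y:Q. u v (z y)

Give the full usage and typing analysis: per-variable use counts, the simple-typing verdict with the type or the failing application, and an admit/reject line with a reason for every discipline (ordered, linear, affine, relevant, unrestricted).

counts: u ×1; v ×1; z ×1; y (λ-bound) ×1
left-to-right use order: u, v, z, y
typing: well-typed — term : Q -> P
ordered: ✓ — one use each (u, v, z, y); ordered split holds
linear: ✓ — u, v, z, y: one use apiece
affine: ✓ — no duplicate uses among u, v, z, y
relevant: ✓ — every one of u, v, z, y appears
unrestricted: ✓ — type-checks (Q -> P) and nothing is barred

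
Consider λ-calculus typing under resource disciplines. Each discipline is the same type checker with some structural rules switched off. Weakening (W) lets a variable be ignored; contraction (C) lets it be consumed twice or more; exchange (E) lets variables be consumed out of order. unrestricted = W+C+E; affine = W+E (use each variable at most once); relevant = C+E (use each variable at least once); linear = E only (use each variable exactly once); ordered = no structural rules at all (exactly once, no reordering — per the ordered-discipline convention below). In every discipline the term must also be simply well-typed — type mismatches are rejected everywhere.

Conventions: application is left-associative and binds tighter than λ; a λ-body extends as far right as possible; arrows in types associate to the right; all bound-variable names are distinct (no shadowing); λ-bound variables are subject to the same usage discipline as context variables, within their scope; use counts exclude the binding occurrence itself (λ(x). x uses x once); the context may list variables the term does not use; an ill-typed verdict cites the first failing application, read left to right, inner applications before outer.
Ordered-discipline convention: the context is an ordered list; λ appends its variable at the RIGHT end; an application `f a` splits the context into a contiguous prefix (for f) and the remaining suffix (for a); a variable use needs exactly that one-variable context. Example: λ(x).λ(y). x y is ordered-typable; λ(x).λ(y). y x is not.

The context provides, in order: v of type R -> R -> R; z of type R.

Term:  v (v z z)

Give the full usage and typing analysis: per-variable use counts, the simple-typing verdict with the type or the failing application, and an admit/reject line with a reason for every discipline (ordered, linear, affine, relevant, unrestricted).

use counts: v: 2, z: 2
use order (left to right): v, v, z, z
typing: the term checks, with type R -> R
ordered: ✗ — v ×2, z ×2 used more than once (contraction)
linear: ✗ — v ×2, z ×2 used more than once (contraction)
affine: ✗ — v ×2, z ×2 used more than once (contraction)
relevant: ✓ — none of v, z goes unused
unrestricted: ✓ — type-checks (R -> R) and nothing is barred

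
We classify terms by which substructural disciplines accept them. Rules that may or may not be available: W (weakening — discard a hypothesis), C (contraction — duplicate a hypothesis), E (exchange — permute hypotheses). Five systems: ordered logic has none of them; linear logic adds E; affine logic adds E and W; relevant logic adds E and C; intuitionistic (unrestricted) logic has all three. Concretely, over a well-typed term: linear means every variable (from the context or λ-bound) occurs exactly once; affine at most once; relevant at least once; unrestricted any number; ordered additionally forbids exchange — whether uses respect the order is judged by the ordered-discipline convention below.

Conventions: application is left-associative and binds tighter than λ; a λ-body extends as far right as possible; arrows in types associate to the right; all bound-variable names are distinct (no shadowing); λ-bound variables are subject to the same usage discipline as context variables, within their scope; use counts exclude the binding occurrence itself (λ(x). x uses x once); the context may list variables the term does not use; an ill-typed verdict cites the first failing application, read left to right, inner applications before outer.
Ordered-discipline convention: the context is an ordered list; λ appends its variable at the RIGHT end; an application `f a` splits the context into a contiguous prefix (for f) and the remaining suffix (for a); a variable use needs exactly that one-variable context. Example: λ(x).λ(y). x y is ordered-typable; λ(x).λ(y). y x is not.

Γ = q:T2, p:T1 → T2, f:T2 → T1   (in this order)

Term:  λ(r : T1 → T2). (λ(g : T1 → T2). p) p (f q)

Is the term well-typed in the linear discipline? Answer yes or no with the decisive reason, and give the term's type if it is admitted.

no — repeated use of p ×2; r, g never used (weakening)
use counts: q: 1×; p: 2×; f: 1×; r (bound): 0×; g (bound): 0×
left-to-right use order: p, p, f, q
typing: the term checks, with type (T1 → T2) → T2
summary: ordered ✗ · linear ✗ · affine ✗ · relevant ✗ · unrestricted ✓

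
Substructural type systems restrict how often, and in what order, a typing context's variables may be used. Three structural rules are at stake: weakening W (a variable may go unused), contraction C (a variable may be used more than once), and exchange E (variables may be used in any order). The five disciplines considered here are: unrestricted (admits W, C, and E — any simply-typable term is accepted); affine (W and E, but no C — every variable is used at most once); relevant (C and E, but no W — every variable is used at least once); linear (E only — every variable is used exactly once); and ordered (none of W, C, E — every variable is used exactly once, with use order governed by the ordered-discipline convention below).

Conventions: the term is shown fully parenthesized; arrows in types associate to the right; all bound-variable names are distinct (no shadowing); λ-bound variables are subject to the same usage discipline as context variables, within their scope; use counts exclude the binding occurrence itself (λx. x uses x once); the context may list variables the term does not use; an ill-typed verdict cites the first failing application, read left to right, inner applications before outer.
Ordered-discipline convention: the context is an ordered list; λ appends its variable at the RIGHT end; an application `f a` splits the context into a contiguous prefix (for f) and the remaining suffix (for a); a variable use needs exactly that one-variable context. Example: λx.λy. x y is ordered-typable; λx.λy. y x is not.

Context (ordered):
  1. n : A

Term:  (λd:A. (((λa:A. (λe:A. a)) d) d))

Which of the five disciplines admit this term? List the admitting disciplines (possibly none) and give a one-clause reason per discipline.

accepted by: unrestricted
counts: n: 0; d [bound]: 2; a [bound]: 1; e [bound]: 0
use order (left to right): a, d, d
typing: well-typed — term : A → A
ordered: ✗ — uses contraction: d ×2; unused: n, e — weakening required
linear: ✗ — uses contraction: d ×2; unused: n, e — weakening required
affine: ✗ — uses contraction: d ×2
relevant: ✗ — unused: n, e — weakening required
unrestricted: ✓ — type-checks (A → A) and nothing is barred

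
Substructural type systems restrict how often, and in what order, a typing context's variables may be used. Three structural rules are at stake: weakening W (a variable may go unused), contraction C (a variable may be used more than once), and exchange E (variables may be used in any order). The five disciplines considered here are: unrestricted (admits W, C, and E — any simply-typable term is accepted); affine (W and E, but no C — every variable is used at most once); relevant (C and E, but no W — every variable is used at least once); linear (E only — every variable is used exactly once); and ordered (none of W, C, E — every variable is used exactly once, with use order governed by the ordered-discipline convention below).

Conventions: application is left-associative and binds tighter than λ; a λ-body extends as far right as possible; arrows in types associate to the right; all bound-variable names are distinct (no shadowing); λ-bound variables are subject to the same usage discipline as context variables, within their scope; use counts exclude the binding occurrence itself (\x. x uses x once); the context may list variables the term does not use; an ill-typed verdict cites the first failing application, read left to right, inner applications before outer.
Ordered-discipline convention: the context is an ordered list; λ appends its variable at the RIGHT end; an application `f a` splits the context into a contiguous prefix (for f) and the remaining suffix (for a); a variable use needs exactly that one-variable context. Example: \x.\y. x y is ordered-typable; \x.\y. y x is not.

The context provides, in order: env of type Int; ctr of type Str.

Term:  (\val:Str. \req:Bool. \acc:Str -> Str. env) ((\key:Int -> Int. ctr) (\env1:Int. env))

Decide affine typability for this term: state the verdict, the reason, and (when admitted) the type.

no — uses contraction: env ×2
use counts: env: 2, ctr: 1, val [bound]: 0, req [bound]: 0, acc [bound]: 0, key [bound]: 0, env1 [bound]: 0
use order (left to right): env, ctr, env
typing: ✓ — Bool -> (Str -> Str) -> Int
per-discipline verdicts: ordered ✗; linear ✗; affine ✗; relevant ✗; unrestricted ✓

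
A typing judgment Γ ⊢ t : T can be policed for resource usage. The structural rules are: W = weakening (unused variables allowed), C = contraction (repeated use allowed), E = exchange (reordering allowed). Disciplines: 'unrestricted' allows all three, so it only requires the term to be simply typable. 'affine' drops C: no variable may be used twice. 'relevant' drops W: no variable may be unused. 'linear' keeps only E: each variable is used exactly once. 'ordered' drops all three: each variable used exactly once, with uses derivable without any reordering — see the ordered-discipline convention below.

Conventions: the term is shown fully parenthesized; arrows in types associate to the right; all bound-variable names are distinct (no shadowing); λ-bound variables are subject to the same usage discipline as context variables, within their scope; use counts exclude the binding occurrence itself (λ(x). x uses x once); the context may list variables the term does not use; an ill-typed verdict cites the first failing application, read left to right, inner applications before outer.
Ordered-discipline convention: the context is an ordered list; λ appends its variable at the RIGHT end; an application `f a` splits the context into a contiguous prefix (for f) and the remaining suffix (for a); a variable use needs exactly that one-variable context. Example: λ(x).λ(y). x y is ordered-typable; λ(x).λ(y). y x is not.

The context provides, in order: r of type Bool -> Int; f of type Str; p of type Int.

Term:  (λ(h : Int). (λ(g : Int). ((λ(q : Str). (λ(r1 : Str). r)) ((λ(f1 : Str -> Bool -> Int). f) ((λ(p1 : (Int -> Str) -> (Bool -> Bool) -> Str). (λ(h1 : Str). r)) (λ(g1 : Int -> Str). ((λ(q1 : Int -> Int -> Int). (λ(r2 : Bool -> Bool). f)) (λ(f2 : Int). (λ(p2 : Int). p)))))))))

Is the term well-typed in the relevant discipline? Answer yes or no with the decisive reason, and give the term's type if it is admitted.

no — needs weakening: h, g, q, r1, f1, p1, h1, g1, q1, r2, f2, p2 unused
use counts: r=2, f=2, p=1, h (bound)=0, g (bound)=0, q (bound)=0, r1 (bound)=0, f1 (bound)=0, p1 (bound)=0, h1 (bound)=0, g1 (bound)=0, q1 (bound)=0, r2 (bound)=0, f2 (bound)=0, p2 (bound)=0
use order (left to right): r, f, r, f, p
typing: the term checks, with type Int -> Int -> Str -> Bool -> Int
across the five disciplines: ordered ✗, linear ✗, affine ✗, relevant ✗, unrestricted ✓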